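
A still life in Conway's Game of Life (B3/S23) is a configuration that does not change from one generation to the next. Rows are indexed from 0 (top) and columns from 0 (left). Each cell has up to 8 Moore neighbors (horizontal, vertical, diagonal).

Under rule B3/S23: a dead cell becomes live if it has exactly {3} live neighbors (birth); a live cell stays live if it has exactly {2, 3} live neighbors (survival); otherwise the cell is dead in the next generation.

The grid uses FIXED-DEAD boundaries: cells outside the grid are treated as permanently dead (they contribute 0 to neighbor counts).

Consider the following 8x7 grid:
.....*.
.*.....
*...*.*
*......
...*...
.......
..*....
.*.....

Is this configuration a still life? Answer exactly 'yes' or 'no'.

Answer: no

Derivation:
Compute generation 1 and compare to generation 0 (given above):
Generation 1:
.......
.....*.
**.....
.......
.......
.......
.......
.......
Cell (0,5) differs: gen0=1 vs gen1=0 -> NOT a still life.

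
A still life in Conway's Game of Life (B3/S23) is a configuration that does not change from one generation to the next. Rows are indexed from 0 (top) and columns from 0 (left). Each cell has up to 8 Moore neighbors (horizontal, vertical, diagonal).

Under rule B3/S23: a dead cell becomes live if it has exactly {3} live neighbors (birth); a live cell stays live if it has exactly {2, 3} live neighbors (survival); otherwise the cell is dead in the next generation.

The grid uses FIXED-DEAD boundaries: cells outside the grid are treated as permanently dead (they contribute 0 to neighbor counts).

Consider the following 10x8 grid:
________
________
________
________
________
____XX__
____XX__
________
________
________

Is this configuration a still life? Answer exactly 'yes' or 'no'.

Answer: yes

Derivation:
Compute generation 1 and compare to generation 0 (given above):
Generation 1:
________
________
________
________
________
____XX__
____XX__
________
________
________
The grids are IDENTICAL -> still life.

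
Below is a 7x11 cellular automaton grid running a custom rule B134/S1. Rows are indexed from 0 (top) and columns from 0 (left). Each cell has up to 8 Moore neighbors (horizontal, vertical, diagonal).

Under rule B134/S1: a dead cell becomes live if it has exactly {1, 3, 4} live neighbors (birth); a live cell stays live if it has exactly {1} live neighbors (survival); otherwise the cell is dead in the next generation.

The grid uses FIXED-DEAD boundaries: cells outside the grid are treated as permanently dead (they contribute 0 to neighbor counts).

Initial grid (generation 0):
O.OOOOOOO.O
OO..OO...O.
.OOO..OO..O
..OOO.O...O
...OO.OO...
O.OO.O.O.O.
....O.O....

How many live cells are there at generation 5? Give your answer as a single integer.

Simulating step by step:
Generation 0 (given above): 37 live cells
Generation 1: 20 live cells
.O.......OO
........O.O
O........O.
OO........O
OO......O..
........O.O
O..O.O...OO
Generation 2: 23 live cells
O.O....O...
..O....O...
.OO....O..O
.......O.OO
........OO.
OO.O.OO....
.OO...OO...
Generation 3: 26 live cells
.OO....O...
...O..O.OOO
O.....O.OO.
O..O.......
...O..OO..O
..OO...OO.O
O....O..O..
Generation 4: 35 live cells
OO..OO..OO.
.OOOO......
O.....OO..O
O..O..OOOO.
O.O.OO..OOO
O...O.O..OO
.......O.OO
Generation 5: 41 live cells
..OO..OOOOO
O....OOOOO.
.OOOOO..OOO
.O..OO....O
.OOO..O....
OOOO.O.O...
OO.OO..OO..
Population at generation 5: 41

Answer: 41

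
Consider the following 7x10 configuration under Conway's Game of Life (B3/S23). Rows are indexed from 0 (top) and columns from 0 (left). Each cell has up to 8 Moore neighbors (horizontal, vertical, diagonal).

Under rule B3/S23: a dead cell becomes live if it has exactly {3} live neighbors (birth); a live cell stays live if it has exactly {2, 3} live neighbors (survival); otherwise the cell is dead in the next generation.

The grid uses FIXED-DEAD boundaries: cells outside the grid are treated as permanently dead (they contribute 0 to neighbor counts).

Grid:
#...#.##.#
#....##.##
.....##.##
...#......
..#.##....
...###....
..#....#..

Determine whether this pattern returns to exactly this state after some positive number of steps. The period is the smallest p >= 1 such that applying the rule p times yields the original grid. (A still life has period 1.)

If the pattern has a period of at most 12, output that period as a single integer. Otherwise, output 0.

Simulating and comparing each generation to the original:
Gen 0 (original, given above): 23 live cells
Gen 1: 18 live cells, differs from original
Gen 2: 19 live cells, differs from original
Gen 3: 17 live cells, differs from original
Gen 4: 20 live cells, differs from original
Gen 5: 20 live cells, differs from original
Gen 6: 22 live cells, differs from original
Gen 7: 21 live cells, differs from original
Gen 8: 20 live cells, differs from original
Gen 9: 22 live cells, differs from original
Gen 10: 19 live cells, differs from original
Gen 11: 17 live cells, differs from original
Gen 12: 15 live cells, differs from original
No period found within 12 steps.

Answer: 0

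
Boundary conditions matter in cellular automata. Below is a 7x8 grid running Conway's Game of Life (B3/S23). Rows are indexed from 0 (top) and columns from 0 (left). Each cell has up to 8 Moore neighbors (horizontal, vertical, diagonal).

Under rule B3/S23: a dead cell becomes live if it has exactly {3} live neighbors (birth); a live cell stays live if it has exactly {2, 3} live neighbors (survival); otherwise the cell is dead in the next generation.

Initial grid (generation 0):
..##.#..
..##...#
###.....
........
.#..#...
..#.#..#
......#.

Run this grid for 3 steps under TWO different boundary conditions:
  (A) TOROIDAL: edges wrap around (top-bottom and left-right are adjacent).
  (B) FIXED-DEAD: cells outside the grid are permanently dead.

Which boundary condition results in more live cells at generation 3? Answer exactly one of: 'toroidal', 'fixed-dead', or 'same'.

Answer: toroidal

Derivation:
Under TOROIDAL boundary, generation 3:
.###....
....##..
...##.#.
#...#..#
.##.##..
.#...##.
........
Population = 18

Under FIXED-DEAD boundary, generation 3:
...##...
.#..#...
.###....
.#..#...
...##...
....#...
........
Population = 12

Comparison: toroidal=18, fixed-dead=12 -> toroidal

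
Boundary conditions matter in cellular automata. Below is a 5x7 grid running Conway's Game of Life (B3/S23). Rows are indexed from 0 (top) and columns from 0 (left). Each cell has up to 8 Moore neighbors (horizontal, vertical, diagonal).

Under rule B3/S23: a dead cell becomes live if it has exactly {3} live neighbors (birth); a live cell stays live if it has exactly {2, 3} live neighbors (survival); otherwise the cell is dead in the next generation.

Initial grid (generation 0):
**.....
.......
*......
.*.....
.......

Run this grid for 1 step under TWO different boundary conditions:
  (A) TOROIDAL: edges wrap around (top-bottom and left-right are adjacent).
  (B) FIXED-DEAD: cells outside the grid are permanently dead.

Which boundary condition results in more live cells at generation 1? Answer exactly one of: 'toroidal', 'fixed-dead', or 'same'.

Under TOROIDAL boundary, generation 1:
.......
**.....
.......
.......
**.....
Population = 4

Under FIXED-DEAD boundary, generation 1:
.......
**.....
.......
.......
.......
Population = 2

Comparison: toroidal=4, fixed-dead=2 -> toroidal

Answer: toroidal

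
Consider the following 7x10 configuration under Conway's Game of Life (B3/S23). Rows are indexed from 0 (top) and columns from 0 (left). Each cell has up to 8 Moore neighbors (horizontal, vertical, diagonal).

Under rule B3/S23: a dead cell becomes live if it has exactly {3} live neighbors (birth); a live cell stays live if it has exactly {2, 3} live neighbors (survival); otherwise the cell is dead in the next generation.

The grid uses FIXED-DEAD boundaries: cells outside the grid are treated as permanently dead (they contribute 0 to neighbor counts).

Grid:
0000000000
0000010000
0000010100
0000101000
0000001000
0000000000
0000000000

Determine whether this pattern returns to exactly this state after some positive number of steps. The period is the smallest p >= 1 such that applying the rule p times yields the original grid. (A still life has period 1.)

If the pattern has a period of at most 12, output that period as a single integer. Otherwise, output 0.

Answer: 2

Derivation:
Simulating and comparing each generation to the original:
Gen 0 (original, given above): 6 live cells
Gen 1: 6 live cells, differs from original
Gen 2: 6 live cells, MATCHES original -> period = 2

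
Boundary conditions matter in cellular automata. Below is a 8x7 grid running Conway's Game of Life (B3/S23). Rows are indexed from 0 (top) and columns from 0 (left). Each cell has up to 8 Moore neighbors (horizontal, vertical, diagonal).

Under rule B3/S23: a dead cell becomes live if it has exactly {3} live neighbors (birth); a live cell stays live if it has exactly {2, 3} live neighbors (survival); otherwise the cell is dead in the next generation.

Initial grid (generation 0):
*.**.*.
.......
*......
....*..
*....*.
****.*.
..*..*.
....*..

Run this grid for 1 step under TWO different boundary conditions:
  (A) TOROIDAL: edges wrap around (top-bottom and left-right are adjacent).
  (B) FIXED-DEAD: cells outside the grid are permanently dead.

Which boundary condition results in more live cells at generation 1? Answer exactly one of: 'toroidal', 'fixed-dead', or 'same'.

Answer: toroidal

Derivation:
Under TOROIDAL boundary, generation 1:
...**..
.*....*
.......
......*
*.**.*.
*.**.*.
..*..**
.**.***
Population = 21

Under FIXED-DEAD boundary, generation 1:
.......
.*.....
.......
.......
*.**.*.
*.**.**
..*..*.
.......
Population = 12

Comparison: toroidal=21, fixed-dead=12 -> toroidal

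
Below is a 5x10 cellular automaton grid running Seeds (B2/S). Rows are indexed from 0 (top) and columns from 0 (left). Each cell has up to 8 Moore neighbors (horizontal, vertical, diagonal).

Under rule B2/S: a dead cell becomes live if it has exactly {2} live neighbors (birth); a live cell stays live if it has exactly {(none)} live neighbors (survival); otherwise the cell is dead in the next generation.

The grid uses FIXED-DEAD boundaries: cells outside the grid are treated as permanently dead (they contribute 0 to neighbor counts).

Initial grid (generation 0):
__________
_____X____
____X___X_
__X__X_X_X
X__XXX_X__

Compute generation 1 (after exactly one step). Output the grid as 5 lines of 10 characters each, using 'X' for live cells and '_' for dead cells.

Simulating step by step:
Generation 0 (given above): 12 live cells
Generation 1: 7 live cells
(generation 1 grid is the final answer)

Answer: __________
____X_____
___X___X_X
_X________
_XX_______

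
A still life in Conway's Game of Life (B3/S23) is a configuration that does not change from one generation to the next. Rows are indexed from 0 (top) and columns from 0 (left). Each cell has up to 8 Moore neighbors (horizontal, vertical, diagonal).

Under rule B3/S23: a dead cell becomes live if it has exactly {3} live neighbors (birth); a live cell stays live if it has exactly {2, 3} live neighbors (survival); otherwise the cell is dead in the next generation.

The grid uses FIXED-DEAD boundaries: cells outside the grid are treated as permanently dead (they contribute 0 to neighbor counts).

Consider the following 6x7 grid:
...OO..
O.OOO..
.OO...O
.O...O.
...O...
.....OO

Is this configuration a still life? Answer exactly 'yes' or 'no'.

Compute generation 1 and compare to generation 0 (given above):
Generation 1:
..O.O..
....OO.
O...OO.
.O.....
....OOO
.......
Cell (0,2) differs: gen0=0 vs gen1=1 -> NOT a still life.

Answer: no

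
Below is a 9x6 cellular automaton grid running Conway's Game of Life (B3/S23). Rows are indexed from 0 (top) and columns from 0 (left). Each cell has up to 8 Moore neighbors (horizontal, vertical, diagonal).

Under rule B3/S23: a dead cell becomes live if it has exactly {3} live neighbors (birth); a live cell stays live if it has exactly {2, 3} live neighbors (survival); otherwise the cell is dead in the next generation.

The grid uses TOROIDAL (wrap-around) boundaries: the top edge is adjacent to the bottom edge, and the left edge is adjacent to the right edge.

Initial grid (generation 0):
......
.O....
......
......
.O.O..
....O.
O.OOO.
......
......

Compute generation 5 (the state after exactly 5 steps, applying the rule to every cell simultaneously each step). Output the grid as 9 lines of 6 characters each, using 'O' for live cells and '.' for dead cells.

Answer: ......
......
......
.O....
OOO...
OOO...
O.....
....OO
....OO

Derivation:
Simulating step by step:
Generation 0 (given above): 8 live cells
Generation 1: 7 live cells
......
......
......
......
......
.O..OO
...OOO
...O..
......
Generation 2: 8 live cells
......
......
......
......
......
O..O.O
O.OO.O
...O..
......
Generation 3: 13 live cells
......
......
......
......
......
OOOO.O
OOOO.O
..OOO.
......
Generation 4: 9 live cells
......
......
......
......
OOO...
...O.O
......
O...OO
...O..
Generation 5: 12 live cells
(generation 5 grid is the final answer)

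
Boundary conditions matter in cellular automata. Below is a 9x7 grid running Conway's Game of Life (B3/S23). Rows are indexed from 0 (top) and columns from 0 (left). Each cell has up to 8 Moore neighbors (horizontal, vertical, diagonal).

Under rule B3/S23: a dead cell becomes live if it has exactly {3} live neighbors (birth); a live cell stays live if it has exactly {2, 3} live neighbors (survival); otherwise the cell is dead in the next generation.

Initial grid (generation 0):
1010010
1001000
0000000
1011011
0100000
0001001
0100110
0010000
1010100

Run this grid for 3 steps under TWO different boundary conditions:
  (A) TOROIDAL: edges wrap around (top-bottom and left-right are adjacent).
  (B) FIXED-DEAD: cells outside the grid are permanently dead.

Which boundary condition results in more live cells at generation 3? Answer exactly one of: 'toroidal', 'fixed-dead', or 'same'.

Under TOROIDAL boundary, generation 3:
1110000
1010000
0000000
0000000
0000000
0000000
0110000
1110010
0000100
Population = 12

Under FIXED-DEAD boundary, generation 3:
0000000
1110000
1010000
1100000
1100000
1100000
1110000
0100110
0011100
Population = 20

Comparison: toroidal=12, fixed-dead=20 -> fixed-dead

Answer: fixed-dead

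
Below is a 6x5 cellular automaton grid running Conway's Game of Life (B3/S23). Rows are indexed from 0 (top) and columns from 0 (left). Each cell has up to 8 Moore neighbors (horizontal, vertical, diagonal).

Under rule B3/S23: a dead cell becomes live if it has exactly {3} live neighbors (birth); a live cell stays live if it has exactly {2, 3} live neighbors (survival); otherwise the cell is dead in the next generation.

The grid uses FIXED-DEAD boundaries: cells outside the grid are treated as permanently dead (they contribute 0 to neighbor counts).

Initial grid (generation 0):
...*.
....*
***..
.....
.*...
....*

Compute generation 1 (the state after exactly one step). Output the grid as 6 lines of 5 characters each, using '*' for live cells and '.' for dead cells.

Simulating step by step:
Generation 0 (given above): 7 live cells
Generation 1: 6 live cells
(generation 1 grid is the final answer)

Answer: .....
.***.
.*...
*.*..
.....
.....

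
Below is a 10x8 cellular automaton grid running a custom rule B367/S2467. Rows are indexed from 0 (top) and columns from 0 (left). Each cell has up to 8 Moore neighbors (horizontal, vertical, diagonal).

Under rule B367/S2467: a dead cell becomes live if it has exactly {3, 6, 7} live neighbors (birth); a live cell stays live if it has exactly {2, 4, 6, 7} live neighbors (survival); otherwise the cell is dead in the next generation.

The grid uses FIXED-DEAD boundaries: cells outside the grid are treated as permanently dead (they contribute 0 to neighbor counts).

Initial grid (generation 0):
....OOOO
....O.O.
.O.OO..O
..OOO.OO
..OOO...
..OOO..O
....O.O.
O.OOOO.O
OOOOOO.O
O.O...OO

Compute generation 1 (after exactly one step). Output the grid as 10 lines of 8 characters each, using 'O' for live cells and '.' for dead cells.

Answer: ....OO.O
....OOO.
....O...
.O.O..OO
.O....OO
...OO...
.O.O...O
O.OOO..O
.O.O.OO.
O...OO.O

Derivation:
Simulating step by step:
Generation 0 (given above): 41 live cells
Generation 1: 32 live cells
(generation 1 grid is the final answer)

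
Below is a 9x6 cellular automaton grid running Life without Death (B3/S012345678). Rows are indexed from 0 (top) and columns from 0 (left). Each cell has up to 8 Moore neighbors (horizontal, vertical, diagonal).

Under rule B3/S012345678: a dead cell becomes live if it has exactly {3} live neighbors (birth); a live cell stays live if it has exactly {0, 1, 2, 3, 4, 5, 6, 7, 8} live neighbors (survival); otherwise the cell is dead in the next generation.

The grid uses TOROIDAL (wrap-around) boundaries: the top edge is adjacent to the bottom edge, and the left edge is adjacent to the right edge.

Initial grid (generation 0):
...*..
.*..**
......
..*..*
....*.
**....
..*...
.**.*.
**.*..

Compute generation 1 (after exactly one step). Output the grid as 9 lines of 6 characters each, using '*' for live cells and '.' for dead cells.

Simulating step by step:
Generation 0 (given above): 16 live cells
Generation 1: 28 live cells
(generation 1 grid is the final answer)

Answer: .*.*.*
.*..**
*...**
..*..*
**..**
**....
*.**..
***.*.
**.**.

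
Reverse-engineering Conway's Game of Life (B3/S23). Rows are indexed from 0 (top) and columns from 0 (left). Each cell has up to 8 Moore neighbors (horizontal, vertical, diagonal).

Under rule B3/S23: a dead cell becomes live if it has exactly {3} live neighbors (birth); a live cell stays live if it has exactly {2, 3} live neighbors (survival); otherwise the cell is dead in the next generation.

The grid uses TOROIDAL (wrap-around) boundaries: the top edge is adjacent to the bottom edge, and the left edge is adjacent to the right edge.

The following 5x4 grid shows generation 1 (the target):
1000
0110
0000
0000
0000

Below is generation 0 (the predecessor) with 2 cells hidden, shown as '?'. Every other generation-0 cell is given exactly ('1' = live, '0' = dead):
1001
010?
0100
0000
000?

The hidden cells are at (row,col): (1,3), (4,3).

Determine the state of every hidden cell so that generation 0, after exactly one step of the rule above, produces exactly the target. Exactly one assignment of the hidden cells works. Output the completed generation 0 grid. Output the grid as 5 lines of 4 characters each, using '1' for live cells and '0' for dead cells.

Hidden generation-0 cells (in order): (1,3), (4,3).
A hidden cell only influences target cells in its own 3x3 neighborhood. Try each of the 2^2 = 4 assignments, step the completed generation 0 forward once under B3/S23, and compare with the target:
  (1,3)=0 (4,3)=0 -> step reproduces the target at every cell -> ACCEPT
  (1,3)=0 (4,3)=1 -> step gives (0,2)='1' but target has '0' -> reject
  (1,3)=1 (4,3)=0 -> step gives (0,2)='1' but target has '0' -> reject
  (1,3)=1 (4,3)=1 -> step gives (0,0)='0' but target has '1' -> reject
Unique solution: (1,3)=dead, (4,3)=dead.
Check: live-neighbor counts of every cell in the completed generation 0:
2221
4232
2120
1110
2112
Applying B3/S23 to generation 0 with these counts gives:
1000
0110
0000
0000
0000
which matches the target exactly.

Answer: 1001
0100
0100
0000
0000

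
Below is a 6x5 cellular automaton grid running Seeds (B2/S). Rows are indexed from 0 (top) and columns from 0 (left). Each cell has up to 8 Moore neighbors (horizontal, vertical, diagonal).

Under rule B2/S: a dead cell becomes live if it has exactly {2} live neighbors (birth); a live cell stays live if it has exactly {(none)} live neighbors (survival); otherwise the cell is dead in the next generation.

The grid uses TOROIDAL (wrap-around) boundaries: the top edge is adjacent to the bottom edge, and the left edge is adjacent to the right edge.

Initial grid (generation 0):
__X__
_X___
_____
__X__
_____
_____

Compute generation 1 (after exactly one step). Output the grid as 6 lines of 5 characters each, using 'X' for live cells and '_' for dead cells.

Answer: _X___
__X__
_XX__
_____
_____
_____

Derivation:
Simulating step by step:
Generation 0 (given above): 3 live cells
Generation 1: 4 live cells
(generation 1 grid is the final answer)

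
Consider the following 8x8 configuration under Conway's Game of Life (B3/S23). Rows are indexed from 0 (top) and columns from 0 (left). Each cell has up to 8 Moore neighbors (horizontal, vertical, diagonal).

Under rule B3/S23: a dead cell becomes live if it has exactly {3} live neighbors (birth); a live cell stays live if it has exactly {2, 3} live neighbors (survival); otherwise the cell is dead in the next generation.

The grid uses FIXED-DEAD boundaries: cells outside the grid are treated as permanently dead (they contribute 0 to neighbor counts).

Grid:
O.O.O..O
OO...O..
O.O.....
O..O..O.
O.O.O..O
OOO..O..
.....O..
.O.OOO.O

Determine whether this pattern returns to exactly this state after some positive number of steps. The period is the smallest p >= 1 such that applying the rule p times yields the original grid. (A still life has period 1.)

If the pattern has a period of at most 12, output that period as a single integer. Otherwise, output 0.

Answer: 0

Derivation:
Simulating and comparing each generation to the original:
Gen 0 (original, given above): 26 live cells
Gen 1: 26 live cells, differs from original
Gen 2: 18 live cells, differs from original
Gen 3: 19 live cells, differs from original
Gen 4: 18 live cells, differs from original
Gen 5: 24 live cells, differs from original
Gen 6: 17 live cells, differs from original
Gen 7: 15 live cells, differs from original
Gen 8: 11 live cells, differs from original
Gen 9: 13 live cells, differs from original
Gen 10: 11 live cells, differs from original
Gen 11: 8 live cells, differs from original
Gen 12: 6 live cells, differs from original
No period found within 12 steps.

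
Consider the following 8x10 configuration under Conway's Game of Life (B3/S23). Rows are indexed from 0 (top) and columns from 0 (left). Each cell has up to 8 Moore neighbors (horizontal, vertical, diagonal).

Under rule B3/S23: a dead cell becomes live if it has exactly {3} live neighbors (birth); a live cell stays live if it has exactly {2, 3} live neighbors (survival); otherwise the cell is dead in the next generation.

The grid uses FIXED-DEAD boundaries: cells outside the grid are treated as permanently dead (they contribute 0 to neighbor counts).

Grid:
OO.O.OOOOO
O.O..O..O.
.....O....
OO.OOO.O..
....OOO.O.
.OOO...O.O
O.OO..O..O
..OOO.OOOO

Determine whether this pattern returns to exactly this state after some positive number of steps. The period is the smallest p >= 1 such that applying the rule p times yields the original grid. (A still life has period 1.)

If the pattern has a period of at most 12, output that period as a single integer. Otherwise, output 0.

Simulating and comparing each generation to the original:
Gen 0 (original, given above): 40 live cells
Gen 1: 36 live cells, differs from original
Gen 2: 31 live cells, differs from original
Gen 3: 26 live cells, differs from original
Gen 4: 23 live cells, differs from original
Gen 5: 19 live cells, differs from original
Gen 6: 15 live cells, differs from original
Gen 7: 19 live cells, differs from original
Gen 8: 18 live cells, differs from original
Gen 9: 18 live cells, differs from original
Gen 10: 17 live cells, differs from original
Gen 11: 17 live cells, differs from original
Gen 12: 18 live cells, differs from original
No period found within 12 steps.

Answer: 0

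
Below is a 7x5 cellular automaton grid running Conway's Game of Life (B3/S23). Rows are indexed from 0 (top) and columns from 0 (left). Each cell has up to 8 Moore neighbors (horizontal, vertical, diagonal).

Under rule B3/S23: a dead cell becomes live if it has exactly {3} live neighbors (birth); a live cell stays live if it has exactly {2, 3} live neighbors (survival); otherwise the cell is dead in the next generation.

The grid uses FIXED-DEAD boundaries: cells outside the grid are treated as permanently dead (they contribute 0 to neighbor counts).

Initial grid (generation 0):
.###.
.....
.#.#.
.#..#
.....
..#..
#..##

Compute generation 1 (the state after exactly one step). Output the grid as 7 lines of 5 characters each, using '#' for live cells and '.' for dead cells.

Answer: ..#..
.#.#.
..#..
..#..
.....
...#.
...#.

Derivation:
Simulating step by step:
Generation 0 (given above): 11 live cells
Generation 1: 7 live cells
(generation 1 grid is the final answer)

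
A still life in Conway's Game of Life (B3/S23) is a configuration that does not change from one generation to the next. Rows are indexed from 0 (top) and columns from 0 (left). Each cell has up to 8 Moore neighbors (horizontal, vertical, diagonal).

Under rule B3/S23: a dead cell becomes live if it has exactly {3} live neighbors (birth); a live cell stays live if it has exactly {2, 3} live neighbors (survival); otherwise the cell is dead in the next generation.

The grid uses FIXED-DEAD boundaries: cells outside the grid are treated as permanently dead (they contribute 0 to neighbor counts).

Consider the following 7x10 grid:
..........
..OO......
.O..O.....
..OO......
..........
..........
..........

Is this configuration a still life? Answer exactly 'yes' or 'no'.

Compute generation 1 and compare to generation 0 (given above):
Generation 1:
..........
..OO......
.O..O.....
..OO......
..........
..........
..........
The grids are IDENTICAL -> still life.

Answer: yes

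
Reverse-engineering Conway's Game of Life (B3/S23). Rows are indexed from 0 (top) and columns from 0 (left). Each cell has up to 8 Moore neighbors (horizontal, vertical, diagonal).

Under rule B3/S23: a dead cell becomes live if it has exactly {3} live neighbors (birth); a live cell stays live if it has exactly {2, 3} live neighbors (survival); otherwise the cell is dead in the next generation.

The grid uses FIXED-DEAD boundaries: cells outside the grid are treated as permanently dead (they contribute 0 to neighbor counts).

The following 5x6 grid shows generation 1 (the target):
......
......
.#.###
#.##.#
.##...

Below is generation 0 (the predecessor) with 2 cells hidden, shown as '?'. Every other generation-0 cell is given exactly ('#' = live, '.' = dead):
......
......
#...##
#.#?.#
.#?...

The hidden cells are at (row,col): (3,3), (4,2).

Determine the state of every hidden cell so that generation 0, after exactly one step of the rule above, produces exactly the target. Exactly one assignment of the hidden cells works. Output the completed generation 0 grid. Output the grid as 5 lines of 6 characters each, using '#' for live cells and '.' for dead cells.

Answer: ......
......
#...##
#.##.#
.#....

Derivation:
Hidden generation-0 cells (in order): (3,3), (4,2).
A hidden cell only influences target cells in its own 3x3 neighborhood. Try each of the 2^2 = 4 assignments, step the completed generation 0 forward once under B3/S23, and compare with the target:
  (3,3)=. (4,2)=. -> step gives (2,3)='.' but target has '#' -> reject
  (3,3)=. (4,2)=# -> step gives (2,3)='.' but target has '#' -> reject
  (3,3)=# (4,2)=. -> step reproduces the target at every cell -> ACCEPT
  (3,3)=# (4,2)=# -> step gives (4,3)='#' but target has '.' -> reject
Unique solution: (3,3)=live, (4,2)=dead.
Check: live-neighbor counts of every cell in the completed generation 0:
000000
110122
132332
242242
223221
Applying B3/S23 to generation 0 with these counts gives:
......
......
.#.###
#.##.#
.##...
which matches the target exactly.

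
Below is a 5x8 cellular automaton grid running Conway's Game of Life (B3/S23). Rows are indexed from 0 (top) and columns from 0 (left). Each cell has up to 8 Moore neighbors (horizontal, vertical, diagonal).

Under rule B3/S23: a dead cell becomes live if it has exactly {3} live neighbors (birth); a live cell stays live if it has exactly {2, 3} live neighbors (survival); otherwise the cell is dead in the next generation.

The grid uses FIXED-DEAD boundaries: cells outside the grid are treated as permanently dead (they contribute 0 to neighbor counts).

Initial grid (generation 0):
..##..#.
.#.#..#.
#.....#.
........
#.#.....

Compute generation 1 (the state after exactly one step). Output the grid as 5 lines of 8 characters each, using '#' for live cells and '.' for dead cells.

Answer: ..##....
.#.#.###
........
.#......
........

Derivation:
Simulating step by step:
Generation 0 (given above): 10 live cells
Generation 1: 8 live cells
(generation 1 grid is the final answer)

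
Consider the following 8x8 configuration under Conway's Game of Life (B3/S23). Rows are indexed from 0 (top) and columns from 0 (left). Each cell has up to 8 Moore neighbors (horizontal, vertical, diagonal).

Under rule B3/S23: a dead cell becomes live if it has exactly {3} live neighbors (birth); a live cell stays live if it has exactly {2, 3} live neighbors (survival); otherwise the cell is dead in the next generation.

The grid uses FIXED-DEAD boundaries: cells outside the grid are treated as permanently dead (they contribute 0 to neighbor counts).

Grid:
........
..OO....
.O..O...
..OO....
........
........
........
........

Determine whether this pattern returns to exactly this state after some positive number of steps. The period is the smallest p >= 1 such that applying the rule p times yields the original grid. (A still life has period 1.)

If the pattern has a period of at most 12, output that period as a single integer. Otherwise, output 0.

Answer: 1

Derivation:
Simulating and comparing each generation to the original:
Gen 0 (original, given above): 6 live cells
Gen 1: 6 live cells, MATCHES original -> period = 1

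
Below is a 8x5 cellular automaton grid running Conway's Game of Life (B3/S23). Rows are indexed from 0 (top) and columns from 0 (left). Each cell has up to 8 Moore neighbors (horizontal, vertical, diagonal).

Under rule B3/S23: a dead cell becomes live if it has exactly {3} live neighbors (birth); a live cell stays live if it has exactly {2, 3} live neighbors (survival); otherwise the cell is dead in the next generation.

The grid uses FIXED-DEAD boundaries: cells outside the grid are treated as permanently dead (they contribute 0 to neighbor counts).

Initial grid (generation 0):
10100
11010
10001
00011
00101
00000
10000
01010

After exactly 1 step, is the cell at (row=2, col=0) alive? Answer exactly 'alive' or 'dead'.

Simulating step by step:
Generation 0 (given above): 14 live cells
Generation 1: 11 live cells
10100
10110
11101
00001
00001
00000
00000
00000

Cell (2,0) at generation 1: 1 -> alive

Answer: alive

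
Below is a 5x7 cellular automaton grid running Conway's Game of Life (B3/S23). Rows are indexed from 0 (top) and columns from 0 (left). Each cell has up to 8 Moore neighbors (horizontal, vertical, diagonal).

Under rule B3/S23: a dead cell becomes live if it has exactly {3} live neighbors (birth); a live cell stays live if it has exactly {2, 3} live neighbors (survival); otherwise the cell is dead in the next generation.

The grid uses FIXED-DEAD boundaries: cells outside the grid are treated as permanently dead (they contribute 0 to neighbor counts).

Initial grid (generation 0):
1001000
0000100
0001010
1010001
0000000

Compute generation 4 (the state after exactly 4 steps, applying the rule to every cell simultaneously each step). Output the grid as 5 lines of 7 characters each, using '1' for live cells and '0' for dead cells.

Simulating step by step:
Generation 0 (given above): 8 live cells
Generation 1: 5 live cells
0000000
0001100
0001110
0000000
0000000
Generation 2: 5 live cells
0000000
0001010
0001010
0000100
0000000
Generation 3: 3 live cells
0000000
0000000
0001010
0000100
0000000
Generation 4: 2 live cells
(generation 4 grid is the final answer)

Answer: 0000000
0000000
0000100
0000100
0000000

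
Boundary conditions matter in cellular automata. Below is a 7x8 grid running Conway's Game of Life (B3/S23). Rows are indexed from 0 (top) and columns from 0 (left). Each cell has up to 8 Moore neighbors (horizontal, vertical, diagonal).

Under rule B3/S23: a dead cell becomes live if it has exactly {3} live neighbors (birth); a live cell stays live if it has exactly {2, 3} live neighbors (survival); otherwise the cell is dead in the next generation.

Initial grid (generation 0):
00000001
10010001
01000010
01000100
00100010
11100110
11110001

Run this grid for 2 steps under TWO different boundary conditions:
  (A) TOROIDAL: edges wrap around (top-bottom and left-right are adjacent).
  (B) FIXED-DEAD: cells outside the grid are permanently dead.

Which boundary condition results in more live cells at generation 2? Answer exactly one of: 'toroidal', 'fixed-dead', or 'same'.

Under TOROIDAL boundary, generation 2:
00000010
11100100
00100000
00010100
10100000
00000110
00001110
Population = 15

Under FIXED-DEAD boundary, generation 2:
00000000
01000011
10100000
00010111
10100000
10000101
00000111
Population = 17

Comparison: toroidal=15, fixed-dead=17 -> fixed-dead

Answer: fixed-dead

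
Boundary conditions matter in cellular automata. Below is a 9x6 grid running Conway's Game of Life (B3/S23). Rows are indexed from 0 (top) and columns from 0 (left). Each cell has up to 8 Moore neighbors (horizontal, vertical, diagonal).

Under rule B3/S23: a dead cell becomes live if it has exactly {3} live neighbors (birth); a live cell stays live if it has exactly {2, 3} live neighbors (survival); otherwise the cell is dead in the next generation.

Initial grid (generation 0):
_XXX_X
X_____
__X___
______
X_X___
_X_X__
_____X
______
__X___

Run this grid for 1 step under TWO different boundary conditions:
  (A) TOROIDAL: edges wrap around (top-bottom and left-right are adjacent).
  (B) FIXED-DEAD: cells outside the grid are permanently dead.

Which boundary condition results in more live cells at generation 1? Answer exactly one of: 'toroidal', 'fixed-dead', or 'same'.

Under TOROIDAL boundary, generation 1:
XXXX__
X__X__
______
_X____
_XX___
XXX___
______
______
_XXX__
Population = 15

Under FIXED-DEAD boundary, generation 1:
_XX___
___X__
______
_X____
_XX___
_XX___
______
______
______
Population = 8

Comparison: toroidal=15, fixed-dead=8 -> toroidal

Answer: toroidal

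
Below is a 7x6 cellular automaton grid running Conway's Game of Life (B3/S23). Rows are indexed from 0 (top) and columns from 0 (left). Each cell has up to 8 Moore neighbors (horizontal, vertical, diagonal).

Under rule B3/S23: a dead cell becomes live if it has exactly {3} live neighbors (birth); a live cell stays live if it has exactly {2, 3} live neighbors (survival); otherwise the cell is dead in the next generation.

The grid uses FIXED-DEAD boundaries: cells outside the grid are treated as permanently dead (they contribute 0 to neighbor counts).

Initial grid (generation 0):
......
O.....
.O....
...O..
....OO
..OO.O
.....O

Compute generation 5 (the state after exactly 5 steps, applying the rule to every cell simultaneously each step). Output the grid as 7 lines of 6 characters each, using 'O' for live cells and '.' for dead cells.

Answer: ......
......
......
......
......
......
......

Derivation:
Simulating step by step:
Generation 0 (given above): 9 live cells
Generation 1: 6 live cells
......
......
......
....O.
..O..O
...O.O
....O.
Generation 2: 5 live cells
......
......
......
......
...O.O
...O.O
....O.
Generation 3: 3 live cells
......
......
......
......
......
...O.O
....O.
Generation 4: 2 live cells
......
......
......
......
......
....O.
....O.
Generation 5: 0 live cells
(generation 5 grid is the final answer)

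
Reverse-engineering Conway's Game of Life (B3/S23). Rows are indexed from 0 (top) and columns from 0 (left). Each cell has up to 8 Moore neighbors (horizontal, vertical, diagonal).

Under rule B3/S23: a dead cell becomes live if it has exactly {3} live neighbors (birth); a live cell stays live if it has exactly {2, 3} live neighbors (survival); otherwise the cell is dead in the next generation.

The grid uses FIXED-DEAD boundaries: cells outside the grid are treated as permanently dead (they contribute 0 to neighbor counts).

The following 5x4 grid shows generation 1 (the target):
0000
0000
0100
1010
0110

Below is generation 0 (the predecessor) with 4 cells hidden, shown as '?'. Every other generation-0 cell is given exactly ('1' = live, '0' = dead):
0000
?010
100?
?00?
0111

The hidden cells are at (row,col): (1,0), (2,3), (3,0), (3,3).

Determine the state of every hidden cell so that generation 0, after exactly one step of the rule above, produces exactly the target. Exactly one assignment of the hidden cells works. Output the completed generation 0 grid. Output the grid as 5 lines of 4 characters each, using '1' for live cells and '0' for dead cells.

Hidden generation-0 cells (in order): (1,0), (2,3), (3,0), (3,3).
A hidden cell only influences target cells in its own 3x3 neighborhood. Try each of the 2^4 = 16 assignments, step the completed generation 0 forward once under B3/S23, and compare with the target:
  (1,0)=0 (2,3)=0 (3,0)=0 (3,3)=0 -> step gives (2,1)='0' but target has '1' -> reject
  (1,0)=0 (2,3)=0 (3,0)=0 (3,3)=1 -> step gives (2,1)='0' but target has '1' -> reject
  (1,0)=0 (2,3)=0 (3,0)=1 (3,3)=0 -> step reproduces the target at every cell -> ACCEPT
  (1,0)=0 (2,3)=0 (3,0)=1 (3,3)=1 -> step gives (3,2)='0' but target has '1' -> reject
  (1,0)=0 (2,3)=1 (3,0)=0 (3,3)=0 -> step gives (2,1)='0' but target has '1' -> reject
  (1,0)=0 (2,3)=1 (3,0)=0 (3,3)=1 -> step gives (2,1)='0' but target has '1' -> reject
  (1,0)=0 (2,3)=1 (3,0)=1 (3,3)=0 -> step gives (3,2)='0' but target has '1' -> reject
  (1,0)=0 (2,3)=1 (3,0)=1 (3,3)=1 -> step gives (2,2)='1' but target has '0' -> reject
  (1,0)=1 (2,3)=0 (3,0)=0 (3,3)=0 -> step gives (1,1)='1' but target has '0' -> reject
  (1,0)=1 (2,3)=0 (3,0)=0 (3,3)=1 -> step gives (1,1)='1' but target has '0' -> reject
  (1,0)=1 (2,3)=0 (3,0)=1 (3,3)=0 -> step gives (1,1)='1' but target has '0' -> reject
  (1,0)=1 (2,3)=0 (3,0)=1 (3,3)=1 -> step gives (1,1)='1' but target has '0' -> reject
  (1,0)=1 (2,3)=1 (3,0)=0 (3,3)=0 -> step gives (1,1)='1' but target has '0' -> reject
  (1,0)=1 (2,3)=1 (3,0)=0 (3,3)=1 -> step gives (1,1)='1' but target has '0' -> reject
  (1,0)=1 (2,3)=1 (3,0)=1 (3,3)=0 -> step gives (1,1)='1' but target has '0' -> reject
  (1,0)=1 (2,3)=1 (3,0)=1 (3,3)=1 -> step gives (1,1)='1' but target has '0' -> reject
Unique solution: (1,0)=dead, (2,3)=dead, (3,0)=live, (3,3)=dead.
Check: live-neighbor counts of every cell in the completed generation 0:
0111
1201
1311
2432
2221
Applying B3/S23 to generation 0 with these counts gives:
0000
0000
0100
1010
0110
which matches the target exactly.

Answer: 0000
0010
1000
1000
0111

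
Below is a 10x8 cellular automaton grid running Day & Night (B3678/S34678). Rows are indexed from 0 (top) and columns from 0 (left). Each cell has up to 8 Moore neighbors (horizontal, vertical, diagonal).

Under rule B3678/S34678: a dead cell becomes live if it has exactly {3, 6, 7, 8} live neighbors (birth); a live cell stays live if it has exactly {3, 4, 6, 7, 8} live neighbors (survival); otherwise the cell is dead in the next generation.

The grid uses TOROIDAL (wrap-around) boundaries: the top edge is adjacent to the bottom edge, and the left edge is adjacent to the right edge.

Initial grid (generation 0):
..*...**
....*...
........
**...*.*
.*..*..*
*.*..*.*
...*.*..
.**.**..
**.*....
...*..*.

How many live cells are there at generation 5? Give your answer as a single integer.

Answer: 13

Derivation:
Simulating step by step:
Generation 0 (given above): 26 live cells
Generation 1: 25 live cells
...*.*..
........
*.......
*.....*.
***..*.*
**.*....
*..*.*..
***.*...
.*.*.*..
**......
Generation 2: 16 live cells
........
........
.......*
*.......
..*...**
......*.
**.*...*
***.**..
....*...
........
Generation 3: 19 live cells
........
........
........
......*.
.......*
.**...*.
**..****
***.*..*
.*.*.*..
........
Generation 4: 13 live cells
........
........
........
........
......*.
.*....*.
**...**.
*.*.*..*
.*..*...
........
Generation 5: 13 live cells
........
........
........
........
........
*.....*.
***..**.
*..*..**
*..*....
........
Population at generation 5: 13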